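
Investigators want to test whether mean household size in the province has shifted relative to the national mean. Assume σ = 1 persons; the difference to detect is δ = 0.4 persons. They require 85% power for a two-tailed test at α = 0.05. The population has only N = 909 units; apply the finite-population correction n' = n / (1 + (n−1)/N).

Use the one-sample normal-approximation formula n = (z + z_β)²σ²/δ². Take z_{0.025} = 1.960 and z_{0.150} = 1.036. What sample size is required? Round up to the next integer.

n = (z_{α/2} + z_β)² · σ² / δ²
  = (1.960 + 1.036)² · 1² / 0.4²
  = 8.9760 · 1 / 0.16
  = 56.10
Finite-population correction (N = 909): 56.10 / (1 + (56.10 − 1)/909) = 52.89.
Round up → n = 53.

n = 53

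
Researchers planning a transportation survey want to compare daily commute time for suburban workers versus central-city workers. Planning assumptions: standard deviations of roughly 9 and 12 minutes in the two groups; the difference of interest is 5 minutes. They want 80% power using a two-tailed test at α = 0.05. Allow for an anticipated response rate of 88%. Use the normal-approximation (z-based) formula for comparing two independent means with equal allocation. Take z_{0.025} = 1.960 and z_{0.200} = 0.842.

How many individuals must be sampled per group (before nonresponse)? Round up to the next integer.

n = (z_{α/2} + z_β)² · (σ₁² + σ₂²) / δ²
  = (1.960 + 0.842)² · (9² + 12² = 225) / 5²
  = 7.8512 · 225 / 25
  = 70.66
Adjust for 88% response: 70.66 / 0.88 = 80.30.
Round up → n = 81 per group.

n = 81 per group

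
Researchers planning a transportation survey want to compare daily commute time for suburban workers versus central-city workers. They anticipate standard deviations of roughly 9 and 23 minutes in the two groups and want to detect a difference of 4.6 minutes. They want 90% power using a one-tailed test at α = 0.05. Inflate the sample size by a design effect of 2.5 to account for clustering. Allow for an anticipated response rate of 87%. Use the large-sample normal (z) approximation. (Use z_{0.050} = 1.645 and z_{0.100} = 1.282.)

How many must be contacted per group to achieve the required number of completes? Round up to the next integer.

n = (z_α + z_β)² · (σ₁² + σ₂²) / δ²
  = (1.645 + 1.282)² · (9² + 23² = 610) / 4.6²
  = 8.5673 · 610 / 21.16
  = 246.98
Design effect: 2.5 × 246.98 = 617.45.
Adjust for 87% response: 617.45 / 0.87 = 709.71.
Round up → n = 710 per group.

n = 710 per group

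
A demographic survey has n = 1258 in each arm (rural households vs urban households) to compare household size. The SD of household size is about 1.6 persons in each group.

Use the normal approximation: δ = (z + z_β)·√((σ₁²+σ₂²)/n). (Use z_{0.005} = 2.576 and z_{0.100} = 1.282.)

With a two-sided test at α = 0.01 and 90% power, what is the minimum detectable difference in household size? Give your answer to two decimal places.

Minimum detectable difference ≈ 0.25 persons

δ = (z_{α/2} + z_β) · √((σ₁²+σ₂²)/n)
  = (2.576 + 1.282) · √(5.12/1258)
  = 3.858 · √0.00407
  = 3.858 · 0.0638
  = 0.2461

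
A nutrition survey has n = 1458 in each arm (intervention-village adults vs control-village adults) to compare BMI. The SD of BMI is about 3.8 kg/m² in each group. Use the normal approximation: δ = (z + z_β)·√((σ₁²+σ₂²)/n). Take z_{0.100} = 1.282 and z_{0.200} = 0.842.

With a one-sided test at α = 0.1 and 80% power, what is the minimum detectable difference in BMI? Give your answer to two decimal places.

δ = (z_α + z_β) · √((σ₁²+σ₂²)/n)
  = (1.282 + 0.842) · √(28.88/1458)
  = 2.124 · √0.01981
  = 2.124 · 0.1407
  = 0.2989

Minimum detectable difference ≈ 0.30 kg/m²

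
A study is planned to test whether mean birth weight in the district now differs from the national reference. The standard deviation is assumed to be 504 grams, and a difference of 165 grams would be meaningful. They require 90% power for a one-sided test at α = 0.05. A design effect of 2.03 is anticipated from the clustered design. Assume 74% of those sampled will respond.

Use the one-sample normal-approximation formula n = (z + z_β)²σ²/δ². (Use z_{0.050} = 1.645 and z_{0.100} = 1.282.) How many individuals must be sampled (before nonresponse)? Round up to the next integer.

n = 220

n = (z_α + z_β)² · σ² / δ²
  = (1.645 + 1.282)² · 504² / 165²
  = 8.5673 · 254016 / 27225
  = 79.94
Design effect: 2.03 × 79.94 = 162.27.
Adjust for 74% response: 162.27 / 0.74 = 219.28.
Round up → n = 220.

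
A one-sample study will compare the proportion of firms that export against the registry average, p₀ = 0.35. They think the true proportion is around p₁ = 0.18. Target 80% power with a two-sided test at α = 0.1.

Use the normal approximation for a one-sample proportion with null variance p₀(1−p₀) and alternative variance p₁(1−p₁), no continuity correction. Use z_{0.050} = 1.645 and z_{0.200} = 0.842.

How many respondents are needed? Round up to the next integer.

n = [z_{α/2}·√(p₀q₀) + z_β·√(p₁q₁)]² / (p₁ − p₀)²
  = [1.645·√(0.35·0.65) + 0.842·√(0.18·0.82)]² / (-0.17)²
  = [1.645·0.4770 + 0.842·0.3842]² / 0.0289
  = [1.1081]² / 0.0289
  = 42.49
Round up → n = 43.

n = 43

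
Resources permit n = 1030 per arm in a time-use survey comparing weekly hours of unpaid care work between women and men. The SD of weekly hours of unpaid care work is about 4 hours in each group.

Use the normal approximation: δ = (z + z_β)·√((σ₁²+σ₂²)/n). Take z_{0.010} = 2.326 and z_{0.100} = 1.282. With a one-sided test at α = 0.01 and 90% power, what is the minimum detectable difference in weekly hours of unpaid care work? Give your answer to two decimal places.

δ = (z_α + z_β) · √((σ₁²+σ₂²)/n)
  = (2.326 + 1.282) · √(32/1030)
  = 3.608 · √0.03107
  = 3.608 · 0.1763
  = 0.6359

Minimum detectable difference ≈ 0.64 hours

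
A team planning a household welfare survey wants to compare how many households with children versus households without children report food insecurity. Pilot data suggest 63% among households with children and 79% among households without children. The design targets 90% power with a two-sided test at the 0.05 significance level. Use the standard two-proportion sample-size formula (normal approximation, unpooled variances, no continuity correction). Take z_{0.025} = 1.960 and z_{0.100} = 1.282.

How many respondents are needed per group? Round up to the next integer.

n = (z_{α/2} + z_β)² · [p₁(1−p₁) + p₂(1−p₂)] / (p₁ − p₂)²
  = (1.960 + 1.282)² · (0.63·0.37 + 0.79·0.21) / (-0.16)²
  = (3.242)² · (0.2331 + 0.1659) / 0.0256
  = 10.5106 · 0.3990 / 0.0256
  = 163.82
Round up → n = 164 per group.

n = 164 per group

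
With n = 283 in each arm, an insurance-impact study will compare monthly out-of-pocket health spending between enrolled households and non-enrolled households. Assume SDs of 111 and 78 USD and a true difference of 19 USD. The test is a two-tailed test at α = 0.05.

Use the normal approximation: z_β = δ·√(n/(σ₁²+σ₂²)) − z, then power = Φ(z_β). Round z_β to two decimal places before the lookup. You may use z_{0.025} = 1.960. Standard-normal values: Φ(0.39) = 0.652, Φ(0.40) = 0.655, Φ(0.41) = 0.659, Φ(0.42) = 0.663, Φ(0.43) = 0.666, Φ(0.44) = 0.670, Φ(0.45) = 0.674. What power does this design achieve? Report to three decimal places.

Power ≈ 0.655

z_β = δ·√(n/(σ₁²+σ₂²)) − z_{α/2}
    = 19 · √(283/18405) − 1.960
    = 19 · 0.12400 − 1.960
    = 2.3560 − 1.960 = 0.3960 → 0.40
Power = Φ(0.40) = 0.655.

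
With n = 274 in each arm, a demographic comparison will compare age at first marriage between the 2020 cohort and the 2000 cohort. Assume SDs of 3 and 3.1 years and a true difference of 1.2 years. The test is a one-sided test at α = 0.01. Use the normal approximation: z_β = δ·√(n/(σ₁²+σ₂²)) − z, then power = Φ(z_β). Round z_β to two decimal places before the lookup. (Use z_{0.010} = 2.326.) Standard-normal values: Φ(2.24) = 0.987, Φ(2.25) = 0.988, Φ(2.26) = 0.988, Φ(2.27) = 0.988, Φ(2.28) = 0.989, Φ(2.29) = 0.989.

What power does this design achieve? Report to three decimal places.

Power ≈ 0.989

z_β = δ·√(n/(σ₁²+σ₂²)) − z_α
    = 1.2 · √(274/18.61) − 2.326
    = 1.2 · 3.83709 − 2.326
    = 4.6045 − 2.326 = 2.2785 → 2.28
Power = Φ(2.28) = 0.989.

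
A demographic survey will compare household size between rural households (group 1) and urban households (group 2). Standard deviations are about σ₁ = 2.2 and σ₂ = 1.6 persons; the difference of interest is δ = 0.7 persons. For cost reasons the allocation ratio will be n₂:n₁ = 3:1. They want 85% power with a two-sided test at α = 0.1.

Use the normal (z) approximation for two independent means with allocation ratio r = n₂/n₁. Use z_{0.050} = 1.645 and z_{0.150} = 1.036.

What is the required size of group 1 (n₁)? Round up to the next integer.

n₁ = 84

n₁ = (z_{α/2} + z_β)² · (σ₁² + σ₂²/r) / δ²
   = (1.645 + 1.036)² · (2.2² + 1.6²/3) / 0.7²
   = 7.1878 · (4.84 + 0.85333) / 0.49
   = 7.1878 · 5.6933 / 0.49
   = 83.51
Round up → n₁ = 84; n₂ = r·n₁ = 3 × 84 = 252.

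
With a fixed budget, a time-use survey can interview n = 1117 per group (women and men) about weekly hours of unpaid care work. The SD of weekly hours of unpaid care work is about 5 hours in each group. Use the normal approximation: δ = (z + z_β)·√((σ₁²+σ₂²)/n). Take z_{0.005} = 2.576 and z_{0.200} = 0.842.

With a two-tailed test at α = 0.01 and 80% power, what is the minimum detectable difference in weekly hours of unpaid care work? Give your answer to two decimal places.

δ = (z_{α/2} + z_β) · √((σ₁²+σ₂²)/n)
  = (2.576 + 0.842) · √(50/1117)
  = 3.418 · √0.04476
  = 3.418 · 0.2116
  = 0.7232

Minimum detectable difference ≈ 0.72 hours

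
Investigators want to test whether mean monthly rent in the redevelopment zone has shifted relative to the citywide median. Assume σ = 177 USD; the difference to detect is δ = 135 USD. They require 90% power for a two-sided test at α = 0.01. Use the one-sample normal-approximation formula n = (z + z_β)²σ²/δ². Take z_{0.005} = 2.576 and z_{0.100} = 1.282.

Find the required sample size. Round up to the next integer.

n = (z_{α/2} + z_β)² · σ² / δ²
  = (2.576 + 1.282)² · 177² / 135²
  = 14.8842 · 31329 / 18225
  = 25.59
Round up → n = 26.

n = 26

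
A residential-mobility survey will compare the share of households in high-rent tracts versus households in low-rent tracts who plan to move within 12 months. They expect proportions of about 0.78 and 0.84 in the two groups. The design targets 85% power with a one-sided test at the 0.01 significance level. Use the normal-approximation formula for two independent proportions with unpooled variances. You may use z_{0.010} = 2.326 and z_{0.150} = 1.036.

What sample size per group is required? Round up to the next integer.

n = 961 per group

n = (z_α + z_β)² · [p₁(1−p₁) + p₂(1−p₂)] / (p₁ − p₂)²
  = (2.326 + 1.036)² · (0.78·0.22 + 0.84·0.16) / (-0.06)²
  = (3.362)² · (0.1716 + 0.1344) / 0.0036
  = 11.3030 · 0.3060 / 0.0036
  = 960.76
Round up → n = 961 per group.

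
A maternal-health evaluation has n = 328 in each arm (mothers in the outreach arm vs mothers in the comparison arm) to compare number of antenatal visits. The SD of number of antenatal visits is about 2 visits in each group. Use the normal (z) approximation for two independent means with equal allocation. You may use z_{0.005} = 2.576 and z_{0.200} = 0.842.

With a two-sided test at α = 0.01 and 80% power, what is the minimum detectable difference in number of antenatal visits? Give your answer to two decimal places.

Minimum detectable difference ≈ 0.53 visits

δ = (z_{α/2} + z_β) · √((σ₁²+σ₂²)/n)
  = (2.576 + 0.842) · √(8/328)
  = 3.418 · √0.02439
  = 3.418 · 0.1562
  = 0.5338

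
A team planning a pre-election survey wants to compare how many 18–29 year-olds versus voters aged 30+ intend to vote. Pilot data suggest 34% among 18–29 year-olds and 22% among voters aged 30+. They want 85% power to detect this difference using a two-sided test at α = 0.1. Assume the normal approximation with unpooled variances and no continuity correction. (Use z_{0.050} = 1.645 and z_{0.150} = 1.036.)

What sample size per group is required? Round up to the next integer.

n = (z_{α/2} + z_β)² · [p₁(1−p₁) + p₂(1−p₂)] / (p₁ − p₂)²
  = (1.645 + 1.036)² · (0.34·0.66 + 0.22·0.78) / (0.12)²
  = (2.681)² · (0.2244 + 0.1716) / 0.0144
  = 7.1878 · 0.3960 / 0.0144
  = 197.66
Round up → n = 198 per group.

n = 198 per group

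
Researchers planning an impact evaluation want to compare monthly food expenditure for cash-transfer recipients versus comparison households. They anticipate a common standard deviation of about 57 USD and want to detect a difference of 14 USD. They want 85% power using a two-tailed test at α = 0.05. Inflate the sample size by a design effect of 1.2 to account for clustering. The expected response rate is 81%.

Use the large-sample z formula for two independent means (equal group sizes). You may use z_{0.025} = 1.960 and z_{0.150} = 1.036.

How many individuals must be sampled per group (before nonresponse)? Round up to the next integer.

n = (z_{α/2} + z_β)² · (σ₁² + σ₂²) / δ²
  = (1.960 + 1.036)² · (2·57² = 6498) / 14²
  = 8.9760 · 6498 / 196
  = 297.58
Design effect: 1.2 × 297.58 = 357.10.
Adjust for 81% response: 357.10 / 0.81 = 440.86.
Round up → n = 441 per group.

n = 441 per group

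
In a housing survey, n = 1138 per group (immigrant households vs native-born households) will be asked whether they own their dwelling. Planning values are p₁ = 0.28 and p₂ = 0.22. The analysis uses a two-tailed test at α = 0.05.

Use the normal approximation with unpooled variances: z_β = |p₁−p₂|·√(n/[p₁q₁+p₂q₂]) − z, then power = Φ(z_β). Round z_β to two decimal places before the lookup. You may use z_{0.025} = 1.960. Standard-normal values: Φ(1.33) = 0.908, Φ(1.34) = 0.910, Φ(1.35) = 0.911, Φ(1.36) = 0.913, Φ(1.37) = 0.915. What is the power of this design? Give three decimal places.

z_β = |p₁−p₂|·√(n/[p₁q₁+p₂q₂]) − z_{α/2}
    = 0.06 · √(1138/0.3732) − 1.960
    = 0.06 · 55.2205 − 1.960
    = 3.3132 − 1.960 = 1.3532 → 1.35
Power = Φ(1.35) = 0.911.

Power ≈ 0.911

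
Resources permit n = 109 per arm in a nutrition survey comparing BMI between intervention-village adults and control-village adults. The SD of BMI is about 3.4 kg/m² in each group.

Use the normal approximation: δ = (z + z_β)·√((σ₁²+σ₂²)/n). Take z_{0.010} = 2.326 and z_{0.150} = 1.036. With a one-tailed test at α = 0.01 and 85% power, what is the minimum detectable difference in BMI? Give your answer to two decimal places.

Minimum detectable difference ≈ 1.55 kg/m²

δ = (z_α + z_β) · √((σ₁²+σ₂²)/n)
  = (2.326 + 1.036) · √(23.12/109)
  = 3.362 · √0.21211
  = 3.362 · 0.4606
  = 1.5484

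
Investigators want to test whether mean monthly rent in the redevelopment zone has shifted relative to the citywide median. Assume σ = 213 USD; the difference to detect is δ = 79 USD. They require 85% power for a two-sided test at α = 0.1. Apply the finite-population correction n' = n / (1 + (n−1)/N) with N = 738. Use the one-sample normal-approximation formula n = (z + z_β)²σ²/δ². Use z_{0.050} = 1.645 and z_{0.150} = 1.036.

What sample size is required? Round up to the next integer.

n = 49

n = (z_{α/2} + z_β)² · σ² / δ²
  = (1.645 + 1.036)² · 213² / 79²
  = 7.1878 · 45369 / 6241
  = 52.25
Finite-population correction (N = 738): 52.25 / (1 + (52.25 − 1)/738) = 48.86.
Round up → n = 49.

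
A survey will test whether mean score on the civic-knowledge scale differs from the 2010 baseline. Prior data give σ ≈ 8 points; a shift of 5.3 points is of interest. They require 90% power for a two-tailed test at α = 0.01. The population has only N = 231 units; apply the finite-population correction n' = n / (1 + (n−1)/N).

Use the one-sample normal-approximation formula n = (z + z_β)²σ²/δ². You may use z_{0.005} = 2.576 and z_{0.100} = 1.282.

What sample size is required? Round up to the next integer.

n = 30

n = (z_{α/2} + z_β)² · σ² / δ²
  = (2.576 + 1.282)² · 8² / 5.3²
  = 14.8842 · 64 / 28.09
  = 33.91
Finite-population correction (N = 231): 33.91 / (1 + (33.91 − 1)/231) = 29.68.
Round up → n = 30.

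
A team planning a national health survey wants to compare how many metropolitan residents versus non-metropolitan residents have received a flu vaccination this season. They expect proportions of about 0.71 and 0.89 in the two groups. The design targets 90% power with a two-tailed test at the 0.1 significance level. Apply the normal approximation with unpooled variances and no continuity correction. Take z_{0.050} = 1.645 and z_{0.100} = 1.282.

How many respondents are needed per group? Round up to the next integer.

n = (z_{α/2} + z_β)² · [p₁(1−p₁) + p₂(1−p₂)] / (p₁ − p₂)²
  = (1.645 + 1.282)² · (0.71·0.29 + 0.89·0.11) / (-0.18)²
  = (2.927)² · (0.2059 + 0.0979) / 0.0324
  = 8.5673 · 0.3038 / 0.0324
  = 80.33
Round up → n = 81 per group.

n = 81 per group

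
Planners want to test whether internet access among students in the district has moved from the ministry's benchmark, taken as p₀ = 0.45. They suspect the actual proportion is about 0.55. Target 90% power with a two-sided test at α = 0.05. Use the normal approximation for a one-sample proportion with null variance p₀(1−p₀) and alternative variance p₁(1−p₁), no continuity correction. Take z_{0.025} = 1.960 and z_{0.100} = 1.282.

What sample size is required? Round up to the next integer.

n = 261

n = [z_{α/2}·√(p₀q₀) + z_β·√(p₁q₁)]² / (p₁ − p₀)²
  = [1.960·√(0.45·0.55) + 1.282·√(0.55·0.45)]² / (0.10)²
  = [1.960·0.4975 + 1.282·0.4975]² / 0.0100
  = [1.6129]² / 0.0100
  = 260.14
Round up → n = 261.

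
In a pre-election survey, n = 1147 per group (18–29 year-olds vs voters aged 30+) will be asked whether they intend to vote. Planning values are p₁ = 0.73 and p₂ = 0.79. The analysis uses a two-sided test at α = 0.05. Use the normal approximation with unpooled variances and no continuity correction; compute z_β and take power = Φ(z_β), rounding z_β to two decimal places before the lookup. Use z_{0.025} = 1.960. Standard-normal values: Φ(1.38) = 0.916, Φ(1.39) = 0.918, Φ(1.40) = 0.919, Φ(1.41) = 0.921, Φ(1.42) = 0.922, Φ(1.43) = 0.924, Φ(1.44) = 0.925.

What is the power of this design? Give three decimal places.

z_β = |p₁−p₂|·√(n/[p₁q₁+p₂q₂]) − z_{α/2}
    = 0.06 · √(1147/0.3630) − 1.960
    = 0.06 · 56.2119 − 1.960
    = 3.3727 − 1.960 = 1.4127 → 1.41
Power = Φ(1.41) = 0.921.

Power ≈ 0.921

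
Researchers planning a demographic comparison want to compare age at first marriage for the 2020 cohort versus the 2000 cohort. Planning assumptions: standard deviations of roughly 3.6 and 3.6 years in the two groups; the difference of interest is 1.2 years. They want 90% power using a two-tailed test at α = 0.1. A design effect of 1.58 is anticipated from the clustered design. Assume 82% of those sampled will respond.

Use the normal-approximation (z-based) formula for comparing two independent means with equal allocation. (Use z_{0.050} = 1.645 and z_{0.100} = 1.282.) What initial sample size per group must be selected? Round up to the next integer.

n = 298 per group

n = (z_{α/2} + z_β)² · (σ₁² + σ₂²) / δ²
  = (1.645 + 1.282)² · (3.6² + 3.6² = 25.92) / 1.2²
  = 8.5673 · 25.92 / 1.44
  = 154.21
Design effect: 1.58 × 154.21 = 243.65.
Adjust for 82% response: 243.65 / 0.82 = 297.14.
Round up → n = 298 per group.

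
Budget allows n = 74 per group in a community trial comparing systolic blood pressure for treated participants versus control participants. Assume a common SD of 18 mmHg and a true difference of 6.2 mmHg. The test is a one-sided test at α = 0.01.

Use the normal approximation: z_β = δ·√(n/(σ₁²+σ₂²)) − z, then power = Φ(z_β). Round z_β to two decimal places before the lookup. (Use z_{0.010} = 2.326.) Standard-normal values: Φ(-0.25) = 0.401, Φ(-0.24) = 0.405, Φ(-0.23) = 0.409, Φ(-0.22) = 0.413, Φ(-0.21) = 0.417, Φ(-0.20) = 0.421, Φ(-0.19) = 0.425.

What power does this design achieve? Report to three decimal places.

z_β = δ·√(n/(σ₁²+σ₂²)) − z_α
    = 6.2 · √(74/648) − 2.326
    = 6.2 · 0.33793 − 2.326
    = 2.0952 − 2.326 = -0.2308 → -0.23
Power = Φ(-0.23) = 0.409.

Power ≈ 0.409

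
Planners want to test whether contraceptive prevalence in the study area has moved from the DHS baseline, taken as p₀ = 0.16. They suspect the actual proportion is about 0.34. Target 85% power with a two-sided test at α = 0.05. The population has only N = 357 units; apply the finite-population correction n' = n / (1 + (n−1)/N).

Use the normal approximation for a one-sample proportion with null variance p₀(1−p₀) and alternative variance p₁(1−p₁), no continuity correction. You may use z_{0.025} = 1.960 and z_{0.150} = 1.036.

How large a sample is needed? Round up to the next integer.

n = 41

n = [z_{α/2}·√(p₀q₀) + z_β·√(p₁q₁)]² / (p₁ − p₀)²
  = [1.960·√(0.16·0.84) + 1.036·√(0.34·0.66)]² / (0.18)²
  = [1.960·0.3666 + 1.036·0.4737]² / 0.0324
  = [1.2093]² / 0.0324
  = 45.14
Finite-population correction (N = 357): 45.14 / (1 + (45.14 − 1)/357) = 40.17.
Round up → n = 41.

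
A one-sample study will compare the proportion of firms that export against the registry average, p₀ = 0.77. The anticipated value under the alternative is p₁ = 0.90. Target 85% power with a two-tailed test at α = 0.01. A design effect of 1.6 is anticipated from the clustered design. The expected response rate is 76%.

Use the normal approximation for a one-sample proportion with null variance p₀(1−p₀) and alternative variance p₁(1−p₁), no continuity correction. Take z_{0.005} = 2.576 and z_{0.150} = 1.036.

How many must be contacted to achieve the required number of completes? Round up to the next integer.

n = 243

n = [z_{α/2}·√(p₀q₀) + z_β·√(p₁q₁)]² / (p₁ − p₀)²
  = [2.576·√(0.77·0.23) + 1.036·√(0.90·0.10)]² / (0.13)²
  = [2.576·0.4208 + 1.036·0.3000]² / 0.0169
  = [1.3949]² / 0.0169
  = 115.13
Design effect: 1.6 × 115.13 = 184.20.
Adjust for 76% response: 184.20 / 0.76 = 242.37.
Round up → n = 243.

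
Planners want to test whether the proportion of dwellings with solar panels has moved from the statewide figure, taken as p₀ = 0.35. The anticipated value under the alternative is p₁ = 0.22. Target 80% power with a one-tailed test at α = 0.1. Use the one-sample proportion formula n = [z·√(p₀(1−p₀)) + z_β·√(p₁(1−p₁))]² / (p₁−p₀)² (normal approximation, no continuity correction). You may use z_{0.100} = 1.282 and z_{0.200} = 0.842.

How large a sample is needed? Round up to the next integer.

n = [z_α·√(p₀q₀) + z_β·√(p₁q₁)]² / (p₁ − p₀)²
  = [1.282·√(0.35·0.65) + 0.842·√(0.22·0.78)]² / (-0.13)²
  = [1.282·0.4770 + 0.842·0.4142]² / 0.0169
  = [0.9603]² / 0.0169
  = 54.56
Round up → n = 55.

n = 55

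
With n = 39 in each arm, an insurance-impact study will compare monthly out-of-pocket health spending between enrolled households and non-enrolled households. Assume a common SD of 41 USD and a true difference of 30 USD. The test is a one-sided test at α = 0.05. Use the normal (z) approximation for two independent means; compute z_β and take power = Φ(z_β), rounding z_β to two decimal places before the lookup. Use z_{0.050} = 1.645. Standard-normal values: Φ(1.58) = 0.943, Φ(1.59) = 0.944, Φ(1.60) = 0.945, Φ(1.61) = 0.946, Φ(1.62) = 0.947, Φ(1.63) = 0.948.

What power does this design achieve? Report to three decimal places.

z_β = δ·√(n/(σ₁²+σ₂²)) − z_α
    = 30 · √(39/3362) − 1.645
    = 30 · 0.10770 − 1.645
    = 3.2311 − 1.645 = 1.5861 → 1.59
Power = Φ(1.59) = 0.944.

Power ≈ 0.944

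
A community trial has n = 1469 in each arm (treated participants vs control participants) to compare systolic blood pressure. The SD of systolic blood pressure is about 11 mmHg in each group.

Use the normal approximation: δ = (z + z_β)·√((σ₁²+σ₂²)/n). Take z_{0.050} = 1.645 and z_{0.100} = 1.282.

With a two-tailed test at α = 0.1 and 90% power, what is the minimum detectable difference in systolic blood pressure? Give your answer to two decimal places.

δ = (z_{α/2} + z_β) · √((σ₁²+σ₂²)/n)
  = (1.645 + 1.282) · √(242/1469)
  = 2.927 · √0.16474
  = 2.927 · 0.4059
  = 1.1880

Minimum detectable difference ≈ 1.19 mmHg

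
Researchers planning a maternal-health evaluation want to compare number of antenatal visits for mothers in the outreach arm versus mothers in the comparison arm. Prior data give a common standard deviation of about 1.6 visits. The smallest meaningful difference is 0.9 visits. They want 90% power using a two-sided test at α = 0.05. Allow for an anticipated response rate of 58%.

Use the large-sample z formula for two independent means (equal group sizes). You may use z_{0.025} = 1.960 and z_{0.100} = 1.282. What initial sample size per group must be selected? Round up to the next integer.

n = (z_{α/2} + z_β)² · (σ₁² + σ₂²) / δ²
  = (1.960 + 1.282)² · (2·1.6² = 5.12) / 0.9²
  = 10.5106 · 5.12 / 0.81
  = 66.44
Adjust for 58% response: 66.44 / 0.58 = 114.55.
Round up → n = 115 per group.

n = 115 per group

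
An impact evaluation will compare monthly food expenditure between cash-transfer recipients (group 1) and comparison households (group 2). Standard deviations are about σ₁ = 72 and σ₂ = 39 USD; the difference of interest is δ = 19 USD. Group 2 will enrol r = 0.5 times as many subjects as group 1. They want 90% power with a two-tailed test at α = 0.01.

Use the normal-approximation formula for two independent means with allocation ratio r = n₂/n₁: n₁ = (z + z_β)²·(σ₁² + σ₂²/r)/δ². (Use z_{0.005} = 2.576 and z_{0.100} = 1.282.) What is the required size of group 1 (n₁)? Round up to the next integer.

n₁ = 340

n₁ = (z_{α/2} + z_β)² · (σ₁² + σ₂²/r) / δ²
   = (2.576 + 1.282)² · (72² + 39²/0.5) / 19²
   = 14.8842 · (5184 + 3042) / 361
   = 14.8842 · 8226 / 361
   = 339.16
Round up → n₁ = 340; n₂ = r·n₁ = 0.5 × 340 = 170.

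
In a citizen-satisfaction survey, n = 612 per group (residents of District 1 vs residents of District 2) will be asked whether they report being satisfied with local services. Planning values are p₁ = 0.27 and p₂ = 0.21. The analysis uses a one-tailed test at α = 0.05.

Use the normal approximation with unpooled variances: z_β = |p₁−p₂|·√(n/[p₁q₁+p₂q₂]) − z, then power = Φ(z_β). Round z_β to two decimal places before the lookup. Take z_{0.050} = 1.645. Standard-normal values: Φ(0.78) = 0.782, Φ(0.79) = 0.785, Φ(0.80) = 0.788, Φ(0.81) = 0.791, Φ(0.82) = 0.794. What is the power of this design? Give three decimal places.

z_β = |p₁−p₂|·√(n/[p₁q₁+p₂q₂]) − z_α
    = 0.06 · √(612/0.3630) − 1.645
    = 0.06 · 41.0603 − 1.645
    = 2.4636 − 1.645 = 0.8186 → 0.82
Power = Φ(0.82) = 0.794.

Power ≈ 0.794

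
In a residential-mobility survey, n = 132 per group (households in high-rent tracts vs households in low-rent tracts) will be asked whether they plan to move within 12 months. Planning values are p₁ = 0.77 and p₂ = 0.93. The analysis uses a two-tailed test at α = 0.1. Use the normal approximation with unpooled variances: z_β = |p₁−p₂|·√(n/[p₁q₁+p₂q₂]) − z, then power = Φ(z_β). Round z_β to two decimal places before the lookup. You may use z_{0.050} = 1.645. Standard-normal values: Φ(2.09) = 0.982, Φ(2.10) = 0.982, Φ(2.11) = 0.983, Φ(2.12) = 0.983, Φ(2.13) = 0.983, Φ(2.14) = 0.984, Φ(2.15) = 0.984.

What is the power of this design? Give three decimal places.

z_β = |p₁−p₂|·√(n/[p₁q₁+p₂q₂]) − z_{α/2}
    = 0.16 · √(132/0.2422) − 1.645
    = 0.16 · 23.3453 − 1.645
    = 3.7353 − 1.645 = 2.0903 → 2.09
Power = Φ(2.09) = 0.982.

Power ≈ 0.982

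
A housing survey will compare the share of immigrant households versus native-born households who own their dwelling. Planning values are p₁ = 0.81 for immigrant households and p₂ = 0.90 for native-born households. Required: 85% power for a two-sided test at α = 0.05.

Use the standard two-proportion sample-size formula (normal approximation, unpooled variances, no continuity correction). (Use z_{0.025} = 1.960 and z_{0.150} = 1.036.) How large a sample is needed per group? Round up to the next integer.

n = (z_{α/2} + z_β)² · [p₁(1−p₁) + p₂(1−p₂)] / (p₁ − p₂)²
  = (1.960 + 1.036)² · (0.81·0.19 + 0.90·0.10) / (-0.09)²
  = (2.996)² · (0.1539 + 0.0900) / 0.0081
  = 8.9760 · 0.2439 / 0.0081
  = 270.28
Round up → n = 271 per group.

n = 271 per group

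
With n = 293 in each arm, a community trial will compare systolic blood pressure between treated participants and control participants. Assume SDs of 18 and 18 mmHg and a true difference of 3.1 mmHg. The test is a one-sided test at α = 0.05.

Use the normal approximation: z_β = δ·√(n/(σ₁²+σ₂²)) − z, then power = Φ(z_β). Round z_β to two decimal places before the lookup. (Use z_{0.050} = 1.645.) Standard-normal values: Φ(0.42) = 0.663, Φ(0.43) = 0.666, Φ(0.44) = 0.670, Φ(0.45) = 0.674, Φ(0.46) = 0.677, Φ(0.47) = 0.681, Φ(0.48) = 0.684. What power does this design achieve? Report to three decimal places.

Power ≈ 0.670

z_β = δ·√(n/(σ₁²+σ₂²)) − z_α
    = 3.1 · √(293/648) − 1.645
    = 3.1 · 0.67243 − 1.645
    = 2.0845 − 1.645 = 0.4395 → 0.44
Power = Φ(0.44) = 0.670.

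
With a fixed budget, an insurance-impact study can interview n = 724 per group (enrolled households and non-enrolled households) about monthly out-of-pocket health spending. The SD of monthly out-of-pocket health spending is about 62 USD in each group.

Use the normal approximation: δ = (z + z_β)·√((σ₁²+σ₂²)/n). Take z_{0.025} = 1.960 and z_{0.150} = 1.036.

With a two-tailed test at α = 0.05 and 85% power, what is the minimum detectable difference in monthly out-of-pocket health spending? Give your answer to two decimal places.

δ = (z_{α/2} + z_β) · √((σ₁²+σ₂²)/n)
  = (1.960 + 1.036) · √(7688/724)
  = 2.996 · √10.6188
  = 2.996 · 3.2586
  = 9.7629

Minimum detectable difference ≈ 9.76 USD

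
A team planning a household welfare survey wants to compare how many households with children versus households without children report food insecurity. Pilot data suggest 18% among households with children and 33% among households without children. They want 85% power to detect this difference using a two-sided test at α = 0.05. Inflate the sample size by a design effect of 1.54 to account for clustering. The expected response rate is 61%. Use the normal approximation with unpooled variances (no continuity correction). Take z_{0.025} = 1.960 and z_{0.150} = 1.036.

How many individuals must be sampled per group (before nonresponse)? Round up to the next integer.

n = 372 per group

n = (z_{α/2} + z_β)² · [p₁(1−p₁) + p₂(1−p₂)] / (p₁ − p₂)²
  = (1.960 + 1.036)² · (0.18·0.82 + 0.33·0.67) / (-0.15)²
  = (2.996)² · (0.1476 + 0.2211) / 0.0225
  = 8.9760 · 0.3687 / 0.0225
  = 147.09
Design effect: 1.54 × 147.09 = 226.51.
Adjust for 61% response: 226.51 / 0.61 = 371.33.
Round up → n = 372 per group.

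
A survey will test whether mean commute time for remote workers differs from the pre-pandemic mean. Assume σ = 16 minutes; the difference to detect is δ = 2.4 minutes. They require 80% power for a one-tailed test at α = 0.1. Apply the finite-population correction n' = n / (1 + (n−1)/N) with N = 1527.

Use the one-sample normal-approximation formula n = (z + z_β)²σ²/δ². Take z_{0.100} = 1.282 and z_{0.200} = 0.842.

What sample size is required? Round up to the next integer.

n = (z_α + z_β)² · σ² / δ²
  = (1.282 + 0.842)² · 16² / 2.4²
  = 4.5114 · 256 / 5.76
  = 200.51
Finite-population correction (N = 1527): 200.51 / (1 + (200.51 − 1)/1527) = 177.34.
Round up → n = 178.

n = 178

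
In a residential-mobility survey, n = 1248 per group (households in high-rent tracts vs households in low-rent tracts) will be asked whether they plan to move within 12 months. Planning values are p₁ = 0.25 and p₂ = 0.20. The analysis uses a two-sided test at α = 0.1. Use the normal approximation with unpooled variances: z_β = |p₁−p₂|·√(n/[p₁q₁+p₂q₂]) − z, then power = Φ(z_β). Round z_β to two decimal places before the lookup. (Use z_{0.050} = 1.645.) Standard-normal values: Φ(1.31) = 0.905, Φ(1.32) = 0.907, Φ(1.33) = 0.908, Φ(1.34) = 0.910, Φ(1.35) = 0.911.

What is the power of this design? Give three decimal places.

Power ≈ 0.911

z_β = |p₁−p₂|·√(n/[p₁q₁+p₂q₂]) − z_{α/2}
    = 0.05 · √(1248/0.3475) − 1.645
    = 0.05 · 59.9280 − 1.645
    = 2.9964 − 1.645 = 1.3514 → 1.35
Power = Φ(1.35) = 0.911.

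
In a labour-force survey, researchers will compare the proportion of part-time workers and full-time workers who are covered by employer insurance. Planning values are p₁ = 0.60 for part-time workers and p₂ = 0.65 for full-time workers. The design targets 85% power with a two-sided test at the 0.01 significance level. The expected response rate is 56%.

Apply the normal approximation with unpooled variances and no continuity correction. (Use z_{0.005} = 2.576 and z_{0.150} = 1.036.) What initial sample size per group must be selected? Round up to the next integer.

n = (z_{α/2} + z_β)² · [p₁(1−p₁) + p₂(1−p₂)] / (p₁ − p₂)²
  = (2.576 + 1.036)² · (0.60·0.40 + 0.65·0.35) / (-0.05)²
  = (3.612)² · (0.2400 + 0.2275) / 0.0025
  = 13.0465 · 0.4675 / 0.0025
  = 2439.70
Adjust for 56% response: 2439.70 / 0.56 = 4356.61.
Round up → n = 4357 per group.

n = 4357 per group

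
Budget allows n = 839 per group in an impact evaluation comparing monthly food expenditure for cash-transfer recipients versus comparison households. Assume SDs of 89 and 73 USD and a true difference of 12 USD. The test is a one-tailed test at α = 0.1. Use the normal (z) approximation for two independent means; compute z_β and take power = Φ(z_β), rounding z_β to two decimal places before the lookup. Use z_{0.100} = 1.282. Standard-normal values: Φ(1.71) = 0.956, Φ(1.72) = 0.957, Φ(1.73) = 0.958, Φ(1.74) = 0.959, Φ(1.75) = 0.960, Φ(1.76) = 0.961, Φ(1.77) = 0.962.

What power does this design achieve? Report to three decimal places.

Power ≈ 0.959

z_β = δ·√(n/(σ₁²+σ₂²)) − z_α
    = 12 · √(839/13250) − 1.282
    = 12 · 0.25164 − 1.282
    = 3.0196 − 1.282 = 1.7376 → 1.74
Power = Φ(1.74) = 0.959.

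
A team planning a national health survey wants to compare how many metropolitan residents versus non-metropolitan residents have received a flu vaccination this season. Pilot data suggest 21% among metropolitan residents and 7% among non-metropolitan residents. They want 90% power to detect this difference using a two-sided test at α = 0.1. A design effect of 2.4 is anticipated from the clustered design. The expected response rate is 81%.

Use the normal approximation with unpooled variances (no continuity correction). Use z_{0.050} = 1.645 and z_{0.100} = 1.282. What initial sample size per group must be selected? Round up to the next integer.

n = (z_{α/2} + z_β)² · [p₁(1−p₁) + p₂(1−p₂)] / (p₁ − p₂)²
  = (1.645 + 1.282)² · (0.21·0.79 + 0.07·0.93) / (0.14)²
  = (2.927)² · (0.1659 + 0.0651) / 0.0196
  = 8.5673 · 0.2310 / 0.0196
  = 100.97
Design effect: 2.4 × 100.97 = 242.33.
Adjust for 81% response: 242.33 / 0.81 = 299.18.
Round up → n = 300 per group.

n = 300 per group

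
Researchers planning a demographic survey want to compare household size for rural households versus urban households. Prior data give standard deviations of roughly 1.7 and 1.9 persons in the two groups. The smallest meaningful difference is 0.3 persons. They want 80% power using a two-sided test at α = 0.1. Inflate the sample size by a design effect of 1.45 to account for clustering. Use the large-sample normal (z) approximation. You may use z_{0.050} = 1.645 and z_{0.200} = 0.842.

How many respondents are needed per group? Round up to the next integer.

n = 648 per group

n = (z_{α/2} + z_β)² · (σ₁² + σ₂²) / δ²
  = (1.645 + 0.842)² · (1.7² + 1.9² = 6.5) / 0.3²
  = 6.1852 · 6.5 / 0.09
  = 446.71
Design effect: 1.45 × 446.71 = 647.72.
Round up → n = 648 per group.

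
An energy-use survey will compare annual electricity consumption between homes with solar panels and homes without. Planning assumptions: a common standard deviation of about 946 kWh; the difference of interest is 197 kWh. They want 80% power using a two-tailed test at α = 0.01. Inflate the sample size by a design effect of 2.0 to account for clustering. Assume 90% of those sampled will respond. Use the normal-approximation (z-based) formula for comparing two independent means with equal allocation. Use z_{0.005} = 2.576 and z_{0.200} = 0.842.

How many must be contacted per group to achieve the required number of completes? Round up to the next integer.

n = 1198 per group

n = (z_{α/2} + z_β)² · (σ₁² + σ₂²) / δ²
  = (2.576 + 0.842)² · (2·946² = 1789832) / 197²
  = 11.6827 · 1789832 / 38809
  = 538.80
Design effect: 2.0 × 538.80 = 1077.59.
Adjust for 90% response: 1077.59 / 0.90 = 1197.32.
Round up → n = 1198 per group.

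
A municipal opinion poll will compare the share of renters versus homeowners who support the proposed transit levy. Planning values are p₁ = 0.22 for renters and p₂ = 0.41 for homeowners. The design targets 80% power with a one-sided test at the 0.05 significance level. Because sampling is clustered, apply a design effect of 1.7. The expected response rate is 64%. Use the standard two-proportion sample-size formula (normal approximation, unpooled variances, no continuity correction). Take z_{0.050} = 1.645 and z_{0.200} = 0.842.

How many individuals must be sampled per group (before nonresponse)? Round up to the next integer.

n = (z_α + z_β)² · [p₁(1−p₁) + p₂(1−p₂)] / (p₁ − p₂)²
  = (1.645 + 0.842)² · (0.22·0.78 + 0.41·0.59) / (-0.19)²
  = (2.487)² · (0.1716 + 0.2419) / 0.0361
  = 6.1852 · 0.4135 / 0.0361
  = 70.85
Design effect: 1.7 × 70.85 = 120.44.
Adjust for 64% response: 120.44 / 0.64 = 188.19.
Round up → n = 189 per group.

n = 189 per group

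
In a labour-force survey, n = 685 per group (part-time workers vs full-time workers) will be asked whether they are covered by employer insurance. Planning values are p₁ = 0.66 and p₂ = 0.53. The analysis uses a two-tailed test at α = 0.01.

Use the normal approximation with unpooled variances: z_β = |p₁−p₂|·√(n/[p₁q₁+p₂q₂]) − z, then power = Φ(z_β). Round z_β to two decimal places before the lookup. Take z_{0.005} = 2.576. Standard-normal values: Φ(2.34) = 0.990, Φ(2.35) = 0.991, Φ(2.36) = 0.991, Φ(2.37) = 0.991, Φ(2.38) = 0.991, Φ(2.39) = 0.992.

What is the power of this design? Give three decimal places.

Power ≈ 0.991

z_β = |p₁−p₂|·√(n/[p₁q₁+p₂q₂]) − z_{α/2}
    = 0.13 · √(685/0.4735) − 2.576
    = 0.13 · 38.0352 − 2.576
    = 4.9446 − 2.576 = 2.3686 → 2.37
Power = Φ(2.37) = 0.991.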